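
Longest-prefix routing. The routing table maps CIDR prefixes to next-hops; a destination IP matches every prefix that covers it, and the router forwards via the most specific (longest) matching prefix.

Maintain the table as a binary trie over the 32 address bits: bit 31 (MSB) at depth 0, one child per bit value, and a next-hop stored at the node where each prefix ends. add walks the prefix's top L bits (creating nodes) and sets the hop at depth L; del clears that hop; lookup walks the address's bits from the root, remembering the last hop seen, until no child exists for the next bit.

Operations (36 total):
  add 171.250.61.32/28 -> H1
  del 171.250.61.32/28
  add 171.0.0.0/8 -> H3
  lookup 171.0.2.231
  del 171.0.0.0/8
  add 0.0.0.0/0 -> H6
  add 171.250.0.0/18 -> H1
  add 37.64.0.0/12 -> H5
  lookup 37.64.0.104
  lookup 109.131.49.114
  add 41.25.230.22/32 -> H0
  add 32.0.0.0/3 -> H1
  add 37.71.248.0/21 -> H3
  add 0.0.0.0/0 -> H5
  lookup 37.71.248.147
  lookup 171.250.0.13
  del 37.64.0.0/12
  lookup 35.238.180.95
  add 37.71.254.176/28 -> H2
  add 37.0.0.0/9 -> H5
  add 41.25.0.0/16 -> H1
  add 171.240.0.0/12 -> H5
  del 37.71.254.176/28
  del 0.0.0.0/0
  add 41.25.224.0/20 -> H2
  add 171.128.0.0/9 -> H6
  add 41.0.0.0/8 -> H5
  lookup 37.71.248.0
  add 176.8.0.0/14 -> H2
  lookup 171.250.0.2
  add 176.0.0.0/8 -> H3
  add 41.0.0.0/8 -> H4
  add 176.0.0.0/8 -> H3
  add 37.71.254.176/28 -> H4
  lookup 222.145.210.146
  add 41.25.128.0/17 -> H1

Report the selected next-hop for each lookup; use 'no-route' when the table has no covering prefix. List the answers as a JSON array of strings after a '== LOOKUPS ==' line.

Trace:
  add 171.250.61.32/28 -> H1 at depth 28
  - 171.250.61.32/28 clear@28
  add 171.0.0.0/8 -> H3 at depth 8
  Q 171.0.2.231: descend 10101011 ; hops seen [H3] ; pick H3
  - 171.0.0.0/8 clear@8
  add 0.0.0.0/0 -> H6 at depth 0
  add 171.250.0.0/18 -> H1 at depth 18
  add 37.64.0.0/12 -> H5 at depth 12
  Q 37.64.0.104: descend 001001010100 ; hops seen [H6,H5] ; pick H5
  Q 109.131.49.114: descend 0 ; hops seen [H6] ; pick H6
  add 41.25.230.22/32 -> H0 at depth 32
  add 32.0.0.0/3 -> H1 at depth 3
  add 37.71.248.0/21 -> H3 at depth 21
  add 0.0.0.0/0 -> H5 at depth 0
  Q 37.71.248.147: descend 001001010100011111111 ; hops seen [H5,H1,H5,H3] ; pick H3
  Q 171.250.0.13: descend 101010111111101000 ; hops seen [H5,H1] ; pick H1
  - 37.64.0.0/12 clear@12
  Q 35.238.180.95: descend 00100 ; hops seen [H5,H1] ; pick H1
  add 37.71.254.176/28 -> H2 at depth 28
  add 37.0.0.0/9 -> H5 at depth 9
  add 41.25.0.0/16 -> H1 at depth 16
  add 171.240.0.0/12 -> H5 at depth 12
  - 37.71.254.176/28 clear@28
  - 0.0.0.0/0 clear@0
  add 41.25.224.0/20 -> H2 at depth 20
  add 171.128.0.0/9 -> H6 at depth 9
  add 41.0.0.0/8 -> H5 at depth 8
  Q 37.71.248.0: descend 001001010100011111111 ; hops seen [H1,H5,H3] ; pick H3
  add 176.8.0.0/14 -> H2 at depth 14
  Q 171.250.0.2: descend 101010111111101000 ; hops seen [H6,H5,H1] ; pick H1
  add 176.0.0.0/8 -> H3 at depth 8
  add 41.0.0.0/8 -> H4 at depth 8
  add 176.0.0.0/8 -> H3 at depth 8
  add 37.71.254.176/28 -> H4 at depth 28
  Q 222.145.210.146: descend 1 ; hops seen [∅] ; pick no-route
  add 41.25.128.0/17 -> H1 at depth 17

== LOOKUPS ==
["H3","H5","H6","H3","H1","H1","H3","H1","no-route"]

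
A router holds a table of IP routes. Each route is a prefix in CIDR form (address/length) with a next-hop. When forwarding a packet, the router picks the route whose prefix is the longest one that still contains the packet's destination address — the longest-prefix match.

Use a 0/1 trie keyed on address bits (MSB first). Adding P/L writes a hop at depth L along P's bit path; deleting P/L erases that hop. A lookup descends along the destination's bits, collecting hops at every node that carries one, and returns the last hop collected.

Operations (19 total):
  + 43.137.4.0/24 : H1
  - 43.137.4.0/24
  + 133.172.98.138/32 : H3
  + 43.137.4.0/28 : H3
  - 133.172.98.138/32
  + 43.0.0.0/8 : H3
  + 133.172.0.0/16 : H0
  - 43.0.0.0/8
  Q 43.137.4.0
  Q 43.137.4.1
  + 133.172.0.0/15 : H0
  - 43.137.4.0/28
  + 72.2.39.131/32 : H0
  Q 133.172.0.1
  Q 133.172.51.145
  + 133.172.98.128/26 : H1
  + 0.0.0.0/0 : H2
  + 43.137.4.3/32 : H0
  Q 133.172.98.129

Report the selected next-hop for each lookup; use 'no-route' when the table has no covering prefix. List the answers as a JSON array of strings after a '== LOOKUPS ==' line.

Apply in order:
  add 43.137.4.0/24 -> H1 at depth 24
  - 43.137.4.0/24 clear@24
  add 133.172.98.138/32 -> H3 at depth 32
  add 43.137.4.0/28 -> H3 at depth 28
  - 133.172.98.138/32 clear@32
  add 43.0.0.0/8 -> H3 at depth 8
  add 133.172.0.0/16 -> H0 at depth 16
  - 43.0.0.0/8 clear@8
  Q 43.137.4.0: descend 0010101110001001000001000000 ; hops seen [H3] ; pick H3
  Q 43.137.4.1: descend 0010101110001001000001000000 ; hops seen [H3] ; pick H3
  add 133.172.0.0/15 -> H0 at depth 15
  - 43.137.4.0/28 clear@28
  add 72.2.39.131/32 -> H0 at depth 32
  Q 133.172.0.1: descend 10000101101011000 ; hops seen [H0,H0] ; pick H0
  Q 133.172.51.145: descend 10000101101011000 ; hops seen [H0,H0] ; pick H0
  add 133.172.98.128/26 -> H1 at depth 26
  add 0.0.0.0/0 -> H2 at depth 0
  add 43.137.4.3/32 -> H0 at depth 32
  Q 133.172.98.129: descend 1000010110101100011000101000 ; hops seen [H2,H0,H0,H1] ; pick H1

== LOOKUPS ==
["H3","H3","H0","H0","H1"]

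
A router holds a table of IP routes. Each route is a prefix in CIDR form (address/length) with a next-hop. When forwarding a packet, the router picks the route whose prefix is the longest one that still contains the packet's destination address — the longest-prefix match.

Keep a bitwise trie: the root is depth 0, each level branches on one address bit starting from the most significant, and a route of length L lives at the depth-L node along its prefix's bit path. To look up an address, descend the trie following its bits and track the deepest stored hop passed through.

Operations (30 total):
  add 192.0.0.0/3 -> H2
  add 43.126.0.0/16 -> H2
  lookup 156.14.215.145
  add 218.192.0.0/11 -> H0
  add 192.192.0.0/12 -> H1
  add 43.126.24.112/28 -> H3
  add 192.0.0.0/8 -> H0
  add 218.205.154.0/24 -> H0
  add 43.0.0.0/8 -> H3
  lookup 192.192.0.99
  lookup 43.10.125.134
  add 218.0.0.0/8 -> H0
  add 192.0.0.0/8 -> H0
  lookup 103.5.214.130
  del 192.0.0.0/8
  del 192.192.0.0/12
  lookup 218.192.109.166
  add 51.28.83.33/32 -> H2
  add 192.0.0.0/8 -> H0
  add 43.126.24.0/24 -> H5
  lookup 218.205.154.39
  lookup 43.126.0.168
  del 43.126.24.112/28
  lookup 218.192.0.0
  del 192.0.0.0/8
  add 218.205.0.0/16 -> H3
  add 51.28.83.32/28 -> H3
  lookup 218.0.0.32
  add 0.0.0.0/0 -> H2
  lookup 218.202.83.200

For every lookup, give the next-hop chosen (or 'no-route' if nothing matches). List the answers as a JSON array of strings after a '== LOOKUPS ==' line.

Trace:
  + 192.0.0.0/3 (H2) depth=3
  + 43.126.0.0/16 (H2) depth=16
  Q 156.14.215.145: descend 1 ; hops seen [∅] ; pick no-route
  + 218.192.0.0/11 (H0) depth=11
  + 192.192.0.0/12 (H1) depth=12
  + 43.126.24.112/28 (H3) depth=28
  + 192.0.0.0/8 (H0) depth=8
  + 218.205.154.0/24 (H0) depth=24
  + 43.0.0.0/8 (H3) depth=8
  Q 192.192.0.99: descend 110000001100 ; hops seen [H2,H0,H1] ; pick H1
  Q 43.10.125.134: descend 001010110 ; hops seen [H3] ; pick H3
  + 218.0.0.0/8 (H0) depth=8
  + 192.0.0.0/8 (H0) depth=8
  Q 103.5.214.130: descend 0 ; hops seen [∅] ; pick no-route
  del 192.0.0.0/8 (clear depth 8)
  del 192.192.0.0/12 (clear depth 12)
  Q 218.192.109.166: descend 110110101100 ; hops seen [H2,H0,H0] ; pick H0
  + 51.28.83.33/32 (H2) depth=32
  + 192.0.0.0/8 (H0) depth=8
  + 43.126.24.0/24 (H5) depth=24
  Q 218.205.154.39: descend 110110101100110110011010 ; hops seen [H2,H0,H0,H0] ; pick H0
  Q 43.126.0.168: descend 0010101101111110000 ; hops seen [H3,H2] ; pick H2
  del 43.126.24.112/28 (clear depth 28)
  Q 218.192.0.0: descend 110110101100 ; hops seen [H2,H0,H0] ; pick H0
  del 192.0.0.0/8 (clear depth 8)
  + 218.205.0.0/16 (H3) depth=16
  + 51.28.83.32/28 (H3) depth=28
  Q 218.0.0.32: descend 11011010 ; hops seen [H2,H0] ; pick H0
  + 0.0.0.0/0 (H2) depth=0
  Q 218.202.83.200: descend 1101101011001 ; hops seen [H2,H2,H0,H0] ; pick H0

== LOOKUPS ==
["no-route","H1","H3","no-route","H0","H0","H2","H0","H0","H0"]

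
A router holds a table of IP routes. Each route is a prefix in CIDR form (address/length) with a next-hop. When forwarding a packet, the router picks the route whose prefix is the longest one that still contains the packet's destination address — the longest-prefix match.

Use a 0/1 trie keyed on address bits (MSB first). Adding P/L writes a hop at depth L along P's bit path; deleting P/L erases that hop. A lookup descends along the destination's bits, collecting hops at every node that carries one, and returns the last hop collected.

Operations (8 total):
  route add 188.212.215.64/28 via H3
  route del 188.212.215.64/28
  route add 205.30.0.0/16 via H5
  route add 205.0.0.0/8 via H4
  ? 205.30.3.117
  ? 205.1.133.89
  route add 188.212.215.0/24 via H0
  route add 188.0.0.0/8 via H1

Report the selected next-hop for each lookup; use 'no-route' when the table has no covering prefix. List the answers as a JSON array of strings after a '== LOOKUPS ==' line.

Trace:
  + 188.212.215.64/28 (H3) depth=28
  - 188.212.215.64/28 clear@28
  + 205.30.0.0/16 (H5) depth=16
  + 205.0.0.0/8 (H4) depth=8
  ? 205.30.3.117  path d0:-→d1:-→d2:-→d3:-→d4:-→d5:-→d6:-→d7:-→d8:H4→d9:-→d10:-→d11:-→d12:-→d13:-→d14:-→d15:-→d16:H5  best=H5
  ? 205.1.133.89  path d0:-→d1:-→d2:-→d3:-→d4:-→d5:-→d6:-→d7:-→d8:H4→d9:-→d10:-→d11:-  best=H4
  + 188.212.215.0/24 (H0) depth=24
  + 188.0.0.0/8 (H1) depth=8

== LOOKUPS ==
["H5","H4"]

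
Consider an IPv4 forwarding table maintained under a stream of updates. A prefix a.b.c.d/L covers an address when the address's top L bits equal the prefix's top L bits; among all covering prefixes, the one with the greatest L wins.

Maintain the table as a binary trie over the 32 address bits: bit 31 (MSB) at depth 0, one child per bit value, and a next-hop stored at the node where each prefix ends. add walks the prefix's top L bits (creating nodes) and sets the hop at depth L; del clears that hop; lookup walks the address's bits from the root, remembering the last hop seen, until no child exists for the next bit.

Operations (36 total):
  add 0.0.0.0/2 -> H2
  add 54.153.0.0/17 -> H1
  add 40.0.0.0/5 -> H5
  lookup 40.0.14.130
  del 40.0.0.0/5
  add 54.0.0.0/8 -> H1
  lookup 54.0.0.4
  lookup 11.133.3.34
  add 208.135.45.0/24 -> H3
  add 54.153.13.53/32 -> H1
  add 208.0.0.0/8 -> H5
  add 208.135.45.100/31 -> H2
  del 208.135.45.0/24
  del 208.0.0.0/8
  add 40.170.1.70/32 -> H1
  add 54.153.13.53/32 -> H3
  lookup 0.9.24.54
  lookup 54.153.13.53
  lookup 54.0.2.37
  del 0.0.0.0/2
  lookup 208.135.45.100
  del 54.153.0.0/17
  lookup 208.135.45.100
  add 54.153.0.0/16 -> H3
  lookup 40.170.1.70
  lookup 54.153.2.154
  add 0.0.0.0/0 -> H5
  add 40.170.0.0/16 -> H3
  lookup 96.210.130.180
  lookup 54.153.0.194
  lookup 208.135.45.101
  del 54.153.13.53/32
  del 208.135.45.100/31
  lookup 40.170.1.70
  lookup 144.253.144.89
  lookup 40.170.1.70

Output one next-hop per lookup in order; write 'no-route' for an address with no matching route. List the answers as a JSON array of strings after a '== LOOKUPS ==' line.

Trace:
  add 0.0.0.0/2 -> H2 at depth 2
  add 54.153.0.0/17 -> H1 at depth 17
  add 40.0.0.0/5 -> H5 at depth 5
  lookup 40.0.14.130: bits 00101 walk d0:-→d1:-→d2:H2→d3:-→d4:-→d5:H5 -> H5
  - 40.0.0.0/5 clear@5
  add 54.0.0.0/8 -> H1 at depth 8
  lookup 54.0.0.4: bits 00110110 walk d0:-→d1:-→d2:H2→d3:-→d4:-→d5:-→d6:-→d7:-→d8:H1 -> H1
  lookup 11.133.3.34: bits 00 walk d0:-→d1:-→d2:H2 -> H2
  add 208.135.45.0/24 -> H3 at depth 24
  add 54.153.13.53/32 -> H1 at depth 32
  add 208.0.0.0/8 -> H5 at depth 8
  add 208.135.45.100/31 -> H2 at depth 31
  - 208.135.45.0/24 clear@24
  - 208.0.0.0/8 clear@8
  add 40.170.1.70/32 -> H1 at depth 32
  add 54.153.13.53/32 -> H3 at depth 32
  lookup 0.9.24.54: bits 00 walk d0:-→d1:-→d2:H2 -> H2
  lookup 54.153.13.53: bits 00110110100110010000110100110101 walk d0:-→d1:-→d2:H2→d3:-→d4:-→d5:-→d6:-→d7:-→d8:H1→d9:-→d10:-→d11:-→d12:-→d13:-→d14:-→d15:-→d16:-→d17:H1→d18:-→d19:-→d20:-→d21:-→d22:-→d23:-→d24:-→d25:-→d26:-→d27:-→d28:-→d29:-→d30:-→d31:-→d32:H3 -> H3
  lookup 54.0.2.37: bits 00110110 walk d0:-→d1:-→d2:H2→d3:-→d4:-→d5:-→d6:-→d7:-→d8:H1 -> H1
  - 0.0.0.0/2 clear@2
  lookup 208.135.45.100: bits 1101000010000111001011010110010 walk d0:-→d1:-→d2:-→d3:-→d4:-→d5:-→d6:-→d7:-→d8:-→d9:-→d10:-→d11:-→d12:-→d13:-→d14:-→d15:-→d16:-→d17:-→d18:-→d19:-→d20:-→d21:-→d22:-→d23:-→d24:-→d25:-→d26:-→d27:-→d28:-→d29:-→d30:-→d31:H2 -> H2
  - 54.153.0.0/17 clear@17
  lookup 208.135.45.100: bits 1101000010000111001011010110010 walk d0:-→d1:-→d2:-→d3:-→d4:-→d5:-→d6:-→d7:-→d8:-→d9:-→d10:-→d11:-→d12:-→d13:-→d14:-→d15:-→d16:-→d17:-→d18:-→d19:-→d20:-→d21:-→d22:-→d23:-→d24:-→d25:-→d26:-→d27:-→d28:-→d29:-→d30:-→d31:H2 -> H2
  add 54.153.0.0/16 -> H3 at depth 16
  lookup 40.170.1.70: bits 00101000101010100000000101000110 walk d0:-→d1:-→d2:-→d3:-→d4:-→d5:-→d6:-→d7:-→d8:-→d9:-→d10:-→d11:-→d12:-→d13:-→d14:-→d15:-→d16:-→d17:-→d18:-→d19:-→d20:-→d21:-→d22:-→d23:-→d24:-→d25:-→d26:-→d27:-→d28:-→d29:-→d30:-→d31:-→d32:H1 -> H1
  lookup 54.153.2.154: bits 00110110100110010000 walk d0:-→d1:-→d2:-→d3:-→d4:-→d5:-→d6:-→d7:-→d8:H1→d9:-→d10:-→d11:-→d12:-→d13:-→d14:-→d15:-→d16:H3→d17:-→d18:-→d19:-→d20:- -> H3
  add 0.0.0.0/0 -> H5 at depth 0
  add 40.170.0.0/16 -> H3 at depth 16
  lookup 96.210.130.180: bits 0 walk d0:H5→d1:- -> H5
  lookup 54.153.0.194: bits 00110110100110010000 walk d0:H5→d1:-→d2:-→d3:-→d4:-→d5:-→d6:-→d7:-→d8:H1→d9:-→d10:-→d11:-→d12:-→d13:-→d14:-→d15:-→d16:H3→d17:-→d18:-→d19:-→d20:- -> H3
  lookup 208.135.45.101: bits 1101000010000111001011010110010 walk d0:H5→d1:-→d2:-→d3:-→d4:-→d5:-→d6:-→d7:-→d8:-→d9:-→d10:-→d11:-→d12:-→d13:-→d14:-→d15:-→d16:-→d17:-→d18:-→d19:-→d20:-→d21:-→d22:-→d23:-→d24:-→d25:-→d26:-→d27:-→d28:-→d29:-→d30:-→d31:H2 -> H2
  - 54.153.13.53/32 clear@32
  - 208.135.45.100/31 clear@31
  lookup 40.170.1.70: bits 00101000101010100000000101000110 walk d0:H5→d1:-→d2:-→d3:-→d4:-→d5:-→d6:-→d7:-→d8:-→d9:-→d10:-→d11:-→d12:-→d13:-→d14:-→d15:-→d16:H3→d17:-→d18:-→d19:-→d20:-→d21:-→d22:-→d23:-→d24:-→d25:-→d26:-→d27:-→d28:-→d29:-→d30:-→d31:-→d32:H1 -> H1
  lookup 144.253.144.89: bits 1 walk d0:H5→d1:- -> H5
  lookup 40.170.1.70: bits 00101000101010100000000101000110 walk d0:H5→d1:-→d2:-→d3:-→d4:-→d5:-→d6:-→d7:-→d8:-→d9:-→d10:-→d11:-→d12:-→d13:-→d14:-→d15:-→d16:H3→d17:-→d18:-→d19:-→d20:-→d21:-→d22:-→d23:-→d24:-→d25:-→d26:-→d27:-→d28:-→d29:-→d30:-→d31:-→d32:H1 -> H1

== LOOKUPS ==
["H5","H1","H2","H2","H3","H1","H2","H2","H1","H3","H5","H3","H2","H1","H5","H1"]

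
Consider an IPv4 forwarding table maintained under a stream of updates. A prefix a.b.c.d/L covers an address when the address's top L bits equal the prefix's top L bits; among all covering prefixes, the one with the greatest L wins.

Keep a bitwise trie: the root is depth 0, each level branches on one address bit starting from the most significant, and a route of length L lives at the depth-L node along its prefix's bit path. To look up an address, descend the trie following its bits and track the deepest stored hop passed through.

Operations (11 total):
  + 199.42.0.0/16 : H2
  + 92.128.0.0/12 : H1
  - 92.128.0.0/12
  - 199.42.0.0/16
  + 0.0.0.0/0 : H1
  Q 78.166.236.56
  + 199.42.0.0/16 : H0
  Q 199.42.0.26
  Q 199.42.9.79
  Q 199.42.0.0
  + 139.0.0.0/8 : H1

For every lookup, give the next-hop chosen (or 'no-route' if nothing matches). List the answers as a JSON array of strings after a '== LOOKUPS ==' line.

Process each operation:
  add 199.42.0.0/16 -> H2 at depth 16
  add 92.128.0.0/12 -> H1 at depth 12
  del 92.128.0.0/12 (clear depth 12)
  del 199.42.0.0/16 (clear depth 16)
  add 0.0.0.0/0 -> H1 at depth 0
  Q 78.166.236.56: descend 010 ; hops seen [H1] ; pick H1
  add 199.42.0.0/16 -> H0 at depth 16
  Q 199.42.0.26: descend 1100011100101010 ; hops seen [H1,H0] ; pick H0
  Q 199.42.9.79: descend 1100011100101010 ; hops seen [H1,H0] ; pick H0
  Q 199.42.0.0: descend 1100011100101010 ; hops seen [H1,H0] ; pick H0
  add 139.0.0.0/8 -> H1 at depth 8

== LOOKUPS ==
["H1","H0","H0","H0"]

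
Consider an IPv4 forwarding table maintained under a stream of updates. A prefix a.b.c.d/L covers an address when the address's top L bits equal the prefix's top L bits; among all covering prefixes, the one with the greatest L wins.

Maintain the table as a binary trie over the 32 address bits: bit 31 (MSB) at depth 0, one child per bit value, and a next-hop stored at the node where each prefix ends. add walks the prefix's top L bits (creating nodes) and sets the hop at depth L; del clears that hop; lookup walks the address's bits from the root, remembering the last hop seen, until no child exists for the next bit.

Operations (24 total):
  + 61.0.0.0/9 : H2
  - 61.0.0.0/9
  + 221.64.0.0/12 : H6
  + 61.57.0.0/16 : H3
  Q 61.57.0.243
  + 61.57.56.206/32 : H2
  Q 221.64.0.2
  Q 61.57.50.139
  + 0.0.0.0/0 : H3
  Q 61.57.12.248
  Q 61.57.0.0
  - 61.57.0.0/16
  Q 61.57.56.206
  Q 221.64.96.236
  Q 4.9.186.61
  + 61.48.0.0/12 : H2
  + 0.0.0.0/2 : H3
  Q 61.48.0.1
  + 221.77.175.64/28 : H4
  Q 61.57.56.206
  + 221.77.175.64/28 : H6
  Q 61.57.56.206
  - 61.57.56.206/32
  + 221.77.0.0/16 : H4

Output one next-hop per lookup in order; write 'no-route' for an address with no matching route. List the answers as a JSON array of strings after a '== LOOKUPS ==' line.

Process each operation:
  + 61.0.0.0/9 (H2) depth=9
  del 61.0.0.0/9 (clear depth 9)
  + 221.64.0.0/12 (H6) depth=12
  + 61.57.0.0/16 (H3) depth=16
  lookup 61.57.0.243: bits 0011110100111001 walk d0:-→d1:-→d2:-→d3:-→d4:-→d5:-→d6:-→d7:-→d8:-→d9:-→d10:-→d11:-→d12:-→d13:-→d14:-→d15:-→d16:H3 -> H3
  + 61.57.56.206/32 (H2) depth=32
  lookup 221.64.0.2: bits 110111010100 walk d0:-→d1:-→d2:-→d3:-→d4:-→d5:-→d6:-→d7:-→d8:-→d9:-→d10:-→d11:-→d12:H6 -> H6
  lookup 61.57.50.139: bits 00111101001110010011 walk d0:-→d1:-→d2:-→d3:-→d4:-→d5:-→d6:-→d7:-→d8:-→d9:-→d10:-→d11:-→d12:-→d13:-→d14:-→d15:-→d16:H3→d17:-→d18:-→d19:-→d20:- -> H3
  + 0.0.0.0/0 (H3) depth=0
  lookup 61.57.12.248: bits 001111010011100100 walk d0:H3→d1:-→d2:-→d3:-→d4:-→d5:-→d6:-→d7:-→d8:-→d9:-→d10:-→d11:-→d12:-→d13:-→d14:-→d15:-→d16:H3→d17:-→d18:- -> H3
  lookup 61.57.0.0: bits 001111010011100100 walk d0:H3→d1:-→d2:-→d3:-→d4:-→d5:-→d6:-→d7:-→d8:-→d9:-→d10:-→d11:-→d12:-→d13:-→d14:-→d15:-→d16:H3→d17:-→d18:- -> H3
  del 61.57.0.0/16 (clear depth 16)
  lookup 61.57.56.206: bits 00111101001110010011100011001110 walk d0:H3→d1:-→d2:-→d3:-→d4:-→d5:-→d6:-→d7:-→d8:-→d9:-→d10:-→d11:-→d12:-→d13:-→d14:-→d15:-→d16:-→d17:-→d18:-→d19:-→d20:-→d21:-→d22:-→d23:-→d24:-→d25:-→d26:-→d27:-→d28:-→d29:-→d30:-→d31:-→d32:H2 -> H2
  lookup 221.64.96.236: bits 110111010100 walk d0:H3→d1:-→d2:-→d3:-→d4:-→d5:-→d6:-→d7:-→d8:-→d9:-→d10:-→d11:-→d12:H6 -> H6
  lookup 4.9.186.61: bits 00 walk d0:H3→d1:-→d2:- -> H3
  + 61.48.0.0/12 (H2) depth=12
  + 0.0.0.0/2 (H3) depth=2
  lookup 61.48.0.1: bits 001111010011 walk d0:H3→d1:-→d2:H3→d3:-→d4:-→d5:-→d6:-→d7:-→d8:-→d9:-→d10:-→d11:-→d12:H2 -> H2
  + 221.77.175.64/28 (H4) depth=28
  lookup 61.57.56.206: bits 00111101001110010011100011001110 walk d0:H3→d1:-→d2:H3→d3:-→d4:-→d5:-→d6:-→d7:-→d8:-→d9:-→d10:-→d11:-→d12:H2→d13:-→d14:-→d15:-→d16:-→d17:-→d18:-→d19:-→d20:-→d21:-→d22:-→d23:-→d24:-→d25:-→d26:-→d27:-→d28:-→d29:-→d30:-→d31:-→d32:H2 -> H2
  + 221.77.175.64/28 (H6) depth=28
  lookup 61.57.56.206: bits 00111101001110010011100011001110 walk d0:H3→d1:-→d2:H3→d3:-→d4:-→d5:-→d6:-→d7:-→d8:-→d9:-→d10:-→d11:-→d12:H2→d13:-→d14:-→d15:-→d16:-→d17:-→d18:-→d19:-→d20:-→d21:-→d22:-→d23:-→d24:-→d25:-→d26:-→d27:-→d28:-→d29:-→d30:-→d31:-→d32:H2 -> H2
  del 61.57.56.206/32 (clear depth 32)
  + 221.77.0.0/16 (H4) depth=16

== LOOKUPS ==
["H3","H6","H3","H3","H3","H2","H6","H3","H2","H2","H2"]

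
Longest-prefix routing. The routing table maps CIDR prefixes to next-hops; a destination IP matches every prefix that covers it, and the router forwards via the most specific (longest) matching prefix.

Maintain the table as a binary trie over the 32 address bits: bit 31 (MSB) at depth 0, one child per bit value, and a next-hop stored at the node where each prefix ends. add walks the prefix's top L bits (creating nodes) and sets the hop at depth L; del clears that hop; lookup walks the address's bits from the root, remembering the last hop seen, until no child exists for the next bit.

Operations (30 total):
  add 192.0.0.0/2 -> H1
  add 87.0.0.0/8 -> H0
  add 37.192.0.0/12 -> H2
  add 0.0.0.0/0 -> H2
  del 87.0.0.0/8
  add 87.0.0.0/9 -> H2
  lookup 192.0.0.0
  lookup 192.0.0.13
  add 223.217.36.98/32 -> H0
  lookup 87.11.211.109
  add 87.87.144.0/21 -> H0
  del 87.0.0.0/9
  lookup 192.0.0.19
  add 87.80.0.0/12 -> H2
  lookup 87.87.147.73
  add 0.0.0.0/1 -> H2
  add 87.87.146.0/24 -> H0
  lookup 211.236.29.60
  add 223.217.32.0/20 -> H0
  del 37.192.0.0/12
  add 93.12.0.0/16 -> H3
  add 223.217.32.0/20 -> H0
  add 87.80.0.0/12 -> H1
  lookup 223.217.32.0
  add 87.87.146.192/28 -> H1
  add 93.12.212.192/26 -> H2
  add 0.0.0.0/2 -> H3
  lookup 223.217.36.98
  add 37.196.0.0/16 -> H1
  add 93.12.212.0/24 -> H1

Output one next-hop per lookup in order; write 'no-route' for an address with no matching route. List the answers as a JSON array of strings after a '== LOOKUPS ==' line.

Process each operation:
  + 192.0.0.0/2 (H1) depth=2
  + 87.0.0.0/8 (H0) depth=8
  + 37.192.0.0/12 (H2) depth=12
  + 0.0.0.0/0 (H2) depth=0
  del 87.0.0.0/8 (clear depth 8)
  + 87.0.0.0/9 (H2) depth=9
  lookup 192.0.0.0: bits 11 walk d0:H2→d1:-→d2:H1 -> H1
  lookup 192.0.0.13: bits 11 walk d0:H2→d1:-→d2:H1 -> H1
  + 223.217.36.98/32 (H0) depth=32
  lookup 87.11.211.109: bits 010101110 walk d0:H2→d1:-→d2:-→d3:-→d4:-→d5:-→d6:-→d7:-→d8:-→d9:H2 -> H2
  + 87.87.144.0/21 (H0) depth=21
  del 87.0.0.0/9 (clear depth 9)
  lookup 192.0.0.19: bits 110 walk d0:H2→d1:-→d2:H1→d3:- -> H1
  + 87.80.0.0/12 (H2) depth=12
  lookup 87.87.147.73: bits 010101110101011110010 walk d0:H2→d1:-→d2:-→d3:-→d4:-→d5:-→d6:-→d7:-→d8:-→d9:-→d10:-→d11:-→d12:H2→d13:-→d14:-→d15:-→d16:-→d17:-→d18:-→d19:-→d20:-→d21:H0 -> H0
  + 0.0.0.0/1 (H2) depth=1
  + 87.87.146.0/24 (H0) depth=24
  lookup 211.236.29.60: bits 1101 walk d0:H2→d1:-→d2:H1→d3:-→d4:- -> H1
  + 223.217.32.0/20 (H0) depth=20
  del 37.192.0.0/12 (clear depth 12)
  + 93.12.0.0/16 (H3) depth=16
  + 223.217.32.0/20 (H0) depth=20
  + 87.80.0.0/12 (H1) depth=12
  lookup 223.217.32.0: bits 110111111101100100100 walk d0:H2→d1:-→d2:H1→d3:-→d4:-→d5:-→d6:-→d7:-→d8:-→d9:-→d10:-→d11:-→d12:-→d13:-→d14:-→d15:-→d16:-→d17:-→d18:-→d19:-→d20:H0→d21:- -> H0
  + 87.87.146.192/28 (H1) depth=28
  + 93.12.212.192/26 (H2) depth=26
  + 0.0.0.0/2 (H3) depth=2
  lookup 223.217.36.98: bits 11011111110110010010010001100010 walk d0:H2→d1:-→d2:H1→d3:-→d4:-→d5:-→d6:-→d7:-→d8:-→d9:-→d10:-→d11:-→d12:-→d13:-→d14:-→d15:-→d16:-→d17:-→d18:-→d19:-→d20:H0→d21:-→d22:-→d23:-→d24:-→d25:-→d26:-→d27:-→d28:-→d29:-→d30:-→d31:-→d32:H0 -> H0
  + 37.196.0.0/16 (H1) depth=16
  + 93.12.212.0/24 (H1) depth=24

== LOOKUPS ==
["H1","H1","H2","H1","H0","H1","H0","H0"]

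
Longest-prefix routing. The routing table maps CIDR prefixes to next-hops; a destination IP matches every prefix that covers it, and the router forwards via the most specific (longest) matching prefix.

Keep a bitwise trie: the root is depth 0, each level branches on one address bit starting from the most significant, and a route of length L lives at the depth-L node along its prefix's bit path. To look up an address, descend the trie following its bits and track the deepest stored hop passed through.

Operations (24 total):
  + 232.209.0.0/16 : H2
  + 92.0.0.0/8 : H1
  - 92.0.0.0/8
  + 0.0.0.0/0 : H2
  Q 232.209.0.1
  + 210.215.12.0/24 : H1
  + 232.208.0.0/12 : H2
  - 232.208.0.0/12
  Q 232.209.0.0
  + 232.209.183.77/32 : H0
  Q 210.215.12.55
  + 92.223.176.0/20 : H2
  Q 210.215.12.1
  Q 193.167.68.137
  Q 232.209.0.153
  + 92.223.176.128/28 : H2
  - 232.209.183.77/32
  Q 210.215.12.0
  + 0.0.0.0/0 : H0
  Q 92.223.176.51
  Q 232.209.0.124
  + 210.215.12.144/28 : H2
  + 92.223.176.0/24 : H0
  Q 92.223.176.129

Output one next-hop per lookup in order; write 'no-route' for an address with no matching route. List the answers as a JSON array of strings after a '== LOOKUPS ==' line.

Apply in order:
  + 232.209.0.0/16 (H2) depth=16
  + 92.0.0.0/8 (H1) depth=8
  - 92.0.0.0/8 clear@8
  + 0.0.0.0/0 (H2) depth=0
  lookup 232.209.0.1: bits 1110100011010001 walk d0:H2→d1:-→d2:-→d3:-→d4:-→d5:-→d6:-→d7:-→d8:-→d9:-→d10:-→d11:-→d12:-→d13:-→d14:-→d15:-→d16:H2 -> H2
  + 210.215.12.0/24 (H1) depth=24
  + 232.208.0.0/12 (H2) depth=12
  - 232.208.0.0/12 clear@12
  lookup 232.209.0.0: bits 1110100011010001 walk d0:H2→d1:-→d2:-→d3:-→d4:-→d5:-→d6:-→d7:-→d8:-→d9:-→d10:-→d11:-→d12:-→d13:-→d14:-→d15:-→d16:H2 -> H2
  + 232.209.183.77/32 (H0) depth=32
  lookup 210.215.12.55: bits 110100101101011100001100 walk d0:H2→d1:-→d2:-→d3:-→d4:-→d5:-→d6:-→d7:-→d8:-→d9:-→d10:-→d11:-→d12:-→d13:-→d14:-→d15:-→d16:-→d17:-→d18:-→d19:-→d20:-→d21:-→d22:-→d23:-→d24:H1 -> H1
  + 92.223.176.0/20 (H2) depth=20
  lookup 210.215.12.1: bits 110100101101011100001100 walk d0:H2→d1:-→d2:-→d3:-→d4:-→d5:-→d6:-→d7:-→d8:-→d9:-→d10:-→d11:-→d12:-→d13:-→d14:-→d15:-→d16:-→d17:-→d18:-→d19:-→d20:-→d21:-→d22:-→d23:-→d24:H1 -> H1
  lookup 193.167.68.137: bits 110 walk d0:H2→d1:-→d2:-→d3:- -> H2
  lookup 232.209.0.153: bits 1110100011010001 walk d0:H2→d1:-→d2:-→d3:-→d4:-→d5:-→d6:-→d7:-→d8:-→d9:-→d10:-→d11:-→d12:-→d13:-→d14:-→d15:-→d16:H2 -> H2
  + 92.223.176.128/28 (H2) depth=28
  - 232.209.183.77/32 clear@32
  lookup 210.215.12.0: bits 110100101101011100001100 walk d0:H2→d1:-→d2:-→d3:-→d4:-→d5:-→d6:-→d7:-→d8:-→d9:-→d10:-→d11:-→d12:-→d13:-→d14:-→d15:-→d16:-→d17:-→d18:-→d19:-→d20:-→d21:-→d22:-→d23:-→d24:H1 -> H1
  + 0.0.0.0/0 (H0) depth=0
  lookup 92.223.176.51: bits 010111001101111110110000 walk d0:H0→d1:-→d2:-→d3:-→d4:-→d5:-→d6:-→d7:-→d8:-→d9:-→d10:-→d11:-→d12:-→d13:-→d14:-→d15:-→d16:-→d17:-→d18:-→d19:-→d20:H2→d21:-→d22:-→d23:-→d24:- -> H2
  lookup 232.209.0.124: bits 1110100011010001 walk d0:H0→d1:-→d2:-→d3:-→d4:-→d5:-→d6:-→d7:-→d8:-→d9:-→d10:-→d11:-→d12:-→d13:-→d14:-→d15:-→d16:H2 -> H2
  + 210.215.12.144/28 (H2) depth=28
  + 92.223.176.0/24 (H0) depth=24
  lookup 92.223.176.129: bits 0101110011011111101100001000 walk d0:H0→d1:-→d2:-→d3:-→d4:-→d5:-→d6:-→d7:-→d8:-→d9:-→d10:-→d11:-→d12:-→d13:-→d14:-→d15:-→d16:-→d17:-→d18:-→d19:-→d20:H2→d21:-→d22:-→d23:-→d24:H0→d25:-→d26:-→d27:-→d28:H2 -> H2

== LOOKUPS ==
["H2","H2","H1","H1","H2","H2","H1","H2","H2","H2"]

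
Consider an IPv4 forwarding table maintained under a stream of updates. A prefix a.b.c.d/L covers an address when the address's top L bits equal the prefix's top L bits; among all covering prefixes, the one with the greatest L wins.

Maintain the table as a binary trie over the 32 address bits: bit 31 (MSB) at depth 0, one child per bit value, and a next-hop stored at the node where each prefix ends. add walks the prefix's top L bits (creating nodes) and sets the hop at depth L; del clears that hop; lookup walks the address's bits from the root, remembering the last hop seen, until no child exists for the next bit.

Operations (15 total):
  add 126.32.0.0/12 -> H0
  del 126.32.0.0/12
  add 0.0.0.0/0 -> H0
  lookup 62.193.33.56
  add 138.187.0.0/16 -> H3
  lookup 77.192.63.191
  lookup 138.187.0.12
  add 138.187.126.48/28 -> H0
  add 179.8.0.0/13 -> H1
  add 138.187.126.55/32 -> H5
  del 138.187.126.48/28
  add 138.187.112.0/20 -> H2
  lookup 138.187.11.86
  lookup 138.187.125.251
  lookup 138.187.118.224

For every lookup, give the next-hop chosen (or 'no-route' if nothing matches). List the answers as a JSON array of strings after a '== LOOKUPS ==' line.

Process each operation:
  add 126.32.0.0/12 -> H0 at depth 12
  - 126.32.0.0/12 clear@12
  add 0.0.0.0/0 -> H0 at depth 0
  Q 62.193.33.56: descend 0 ; hops seen [H0] ; pick H0
  add 138.187.0.0/16 -> H3 at depth 16
  Q 77.192.63.191: descend 01 ; hops seen [H0] ; pick H0
  Q 138.187.0.12: descend 1000101010111011 ; hops seen [H0,H3] ; pick H3
  add 138.187.126.48/28 -> H0 at depth 28
  add 179.8.0.0/13 -> H1 at depth 13
  add 138.187.126.55/32 -> H5 at depth 32
  - 138.187.126.48/28 clear@28
  add 138.187.112.0/20 -> H2 at depth 20
  Q 138.187.11.86: descend 10001010101110110 ; hops seen [H0,H3] ; pick H3
  Q 138.187.125.251: descend 1000101010111011011111 ; hops seen [H0,H3,H2] ; pick H2
  Q 138.187.118.224: descend 10001010101110110111 ; hops seen [H0,H3,H2] ; pick H2

== LOOKUPS ==
["H0","H0","H3","H3","H2","H2"]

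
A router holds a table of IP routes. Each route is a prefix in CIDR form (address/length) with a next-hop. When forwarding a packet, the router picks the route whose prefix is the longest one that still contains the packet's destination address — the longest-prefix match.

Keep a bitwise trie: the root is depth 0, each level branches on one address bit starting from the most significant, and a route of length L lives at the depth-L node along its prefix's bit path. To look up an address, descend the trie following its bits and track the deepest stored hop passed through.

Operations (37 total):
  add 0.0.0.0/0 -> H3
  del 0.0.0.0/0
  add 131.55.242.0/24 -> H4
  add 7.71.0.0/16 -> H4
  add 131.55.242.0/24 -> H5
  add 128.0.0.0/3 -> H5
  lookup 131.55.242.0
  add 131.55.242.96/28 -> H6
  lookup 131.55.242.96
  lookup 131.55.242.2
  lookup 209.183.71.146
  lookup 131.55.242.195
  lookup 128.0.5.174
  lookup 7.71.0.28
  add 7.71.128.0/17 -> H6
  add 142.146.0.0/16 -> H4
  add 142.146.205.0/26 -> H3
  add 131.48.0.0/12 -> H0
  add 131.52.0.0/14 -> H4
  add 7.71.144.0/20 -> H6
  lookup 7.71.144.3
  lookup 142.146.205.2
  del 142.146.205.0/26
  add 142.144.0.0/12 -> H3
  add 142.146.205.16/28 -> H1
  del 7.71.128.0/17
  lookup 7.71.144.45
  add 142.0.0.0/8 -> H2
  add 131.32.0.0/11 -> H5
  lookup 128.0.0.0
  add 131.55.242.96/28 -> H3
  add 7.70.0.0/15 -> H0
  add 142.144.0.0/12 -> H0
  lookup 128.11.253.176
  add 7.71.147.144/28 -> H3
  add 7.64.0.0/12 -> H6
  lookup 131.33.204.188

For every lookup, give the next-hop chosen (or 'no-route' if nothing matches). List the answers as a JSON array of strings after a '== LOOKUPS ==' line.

Process each operation:
  add 0.0.0.0/0 -> H3 at depth 0
  del 0.0.0.0/0 (clear depth 0)
  add 131.55.242.0/24 -> H4 at depth 24
  add 7.71.0.0/16 -> H4 at depth 16
  add 131.55.242.0/24 -> H5 at depth 24
  add 128.0.0.0/3 -> H5 at depth 3
  Q 131.55.242.0: descend 100000110011011111110010 ; hops seen [H5,H5] ; pick H5
  add 131.55.242.96/28 -> H6 at depth 28
  Q 131.55.242.96: descend 1000001100110111111100100110 ; hops seen [H5,H5,H6] ; pick H6
  Q 131.55.242.2: descend 1000001100110111111100100 ; hops seen [H5,H5] ; pick H5
  Q 209.183.71.146: descend 1 ; hops seen [∅] ; pick no-route
  Q 131.55.242.195: descend 100000110011011111110010 ; hops seen [H5,H5] ; pick H5
  Q 128.0.5.174: descend 100000 ; hops seen [H5] ; pick H5
  Q 7.71.0.28: descend 0000011101000111 ; hops seen [H4] ; pick H4
  add 7.71.128.0/17 -> H6 at depth 17
  add 142.146.0.0/16 -> H4 at depth 16
  add 142.146.205.0/26 -> H3 at depth 26
  add 131.48.0.0/12 -> H0 at depth 12
  add 131.52.0.0/14 -> H4 at depth 14
  add 7.71.144.0/20 -> H6 at depth 20
  Q 7.71.144.3: descend 00000111010001111001 ; hops seen [H4,H6,H6] ; pick H6
  Q 142.146.205.2: descend 10001110100100101100110100 ; hops seen [H5,H4,H3] ; pick H3
  del 142.146.205.0/26 (clear depth 26)
  add 142.144.0.0/12 -> H3 at depth 12
  add 142.146.205.16/28 -> H1 at depth 28
  del 7.71.128.0/17 (clear depth 17)
  Q 7.71.144.45: descend 00000111010001111001 ; hops seen [H4,H6] ; pick H6
  add 142.0.0.0/8 -> H2 at depth 8
  add 131.32.0.0/11 -> H5 at depth 11
  Q 128.0.0.0: descend 100000 ; hops seen [H5] ; pick H5
  add 131.55.242.96/28 -> H3 at depth 28
  add 7.70.0.0/15 -> H0 at depth 15
  add 142.144.0.0/12 -> H0 at depth 12
  Q 128.11.253.176: descend 100000 ; hops seen [H5] ; pick H5
  add 7.71.147.144/28 -> H3 at depth 28
  add 7.64.0.0/12 -> H6 at depth 12
  Q 131.33.204.188: descend 10000011001 ; hops seen [H5,H5] ; pick H5

== LOOKUPS ==
["H5","H6","H5","no-route","H5","H5","H4","H6","H3","H6","H5","H5","H5"]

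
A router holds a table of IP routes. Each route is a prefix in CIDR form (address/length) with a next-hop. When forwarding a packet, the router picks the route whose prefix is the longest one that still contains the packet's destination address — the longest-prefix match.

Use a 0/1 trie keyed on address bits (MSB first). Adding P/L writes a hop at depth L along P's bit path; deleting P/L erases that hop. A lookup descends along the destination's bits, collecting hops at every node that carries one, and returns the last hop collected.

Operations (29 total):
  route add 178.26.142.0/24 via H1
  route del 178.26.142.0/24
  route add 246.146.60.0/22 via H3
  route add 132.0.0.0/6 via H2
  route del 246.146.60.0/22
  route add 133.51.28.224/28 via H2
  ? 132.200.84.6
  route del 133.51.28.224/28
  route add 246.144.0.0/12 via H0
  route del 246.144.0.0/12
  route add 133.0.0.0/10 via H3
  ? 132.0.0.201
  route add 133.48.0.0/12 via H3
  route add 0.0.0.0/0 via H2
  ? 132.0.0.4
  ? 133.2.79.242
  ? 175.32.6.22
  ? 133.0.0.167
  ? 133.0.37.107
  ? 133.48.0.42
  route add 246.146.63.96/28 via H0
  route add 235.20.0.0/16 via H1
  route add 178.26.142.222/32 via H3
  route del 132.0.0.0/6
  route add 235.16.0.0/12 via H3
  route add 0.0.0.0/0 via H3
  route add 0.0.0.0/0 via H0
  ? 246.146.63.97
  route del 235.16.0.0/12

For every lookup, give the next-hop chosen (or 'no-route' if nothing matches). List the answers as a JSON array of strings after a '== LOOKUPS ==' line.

Process each operation:
  add 178.26.142.0/24 -> H1 at depth 24
  del 178.26.142.0/24 (clear depth 24)
  add 246.146.60.0/22 -> H3 at depth 22
  add 132.0.0.0/6 -> H2 at depth 6
  del 246.146.60.0/22 (clear depth 22)
  add 133.51.28.224/28 -> H2 at depth 28
  lookup 132.200.84.6: bits 1000010 walk d0:-→d1:-→d2:-→d3:-→d4:-→d5:-→d6:H2→d7:- -> H2
  del 133.51.28.224/28 (clear depth 28)
  add 246.144.0.0/12 -> H0 at depth 12
  del 246.144.0.0/12 (clear depth 12)
  add 133.0.0.0/10 -> H3 at depth 10
  lookup 132.0.0.201: bits 1000010 walk d0:-→d1:-→d2:-→d3:-→d4:-→d5:-→d6:H2→d7:- -> H2
  add 133.48.0.0/12 -> H3 at depth 12
  add 0.0.0.0/0 -> H2 at depth 0
  lookup 132.0.0.4: bits 1000010 walk d0:H2→d1:-→d2:-→d3:-→d4:-→d5:-→d6:H2→d7:- -> H2
  lookup 133.2.79.242: bits 1000010100 walk d0:H2→d1:-→d2:-→d3:-→d4:-→d5:-→d6:H2→d7:-→d8:-→d9:-→d10:H3 -> H3
  lookup 175.32.6.22: bits 101 walk d0:H2→d1:-→d2:-→d3:- -> H2
  lookup 133.0.0.167: bits 1000010100 walk d0:H2→d1:-→d2:-→d3:-→d4:-→d5:-→d6:H2→d7:-→d8:-→d9:-→d10:H3 -> H3
  lookup 133.0.37.107: bits 1000010100 walk d0:H2→d1:-→d2:-→d3:-→d4:-→d5:-→d6:H2→d7:-→d8:-→d9:-→d10:H3 -> H3
  lookup 133.48.0.42: bits 10000101001100 walk d0:H2→d1:-→d2:-→d3:-→d4:-→d5:-→d6:H2→d7:-→d8:-→d9:-→d10:H3→d11:-→d12:H3→d13:-→d14:- -> H3
  add 246.146.63.96/28 -> H0 at depth 28
  add 235.20.0.0/16 -> H1 at depth 16
  add 178.26.142.222/32 -> H3 at depth 32
  del 132.0.0.0/6 (clear depth 6)
  add 235.16.0.0/12 -> H3 at depth 12
  add 0.0.0.0/0 -> H3 at depth 0
  add 0.0.0.0/0 -> H0 at depth 0
  lookup 246.146.63.97: bits 1111011010010010001111110110 walk d0:H0→d1:-→d2:-→d3:-→d4:-→d5:-→d6:-→d7:-→d8:-→d9:-→d10:-→d11:-→d12:-→d13:-→d14:-→d15:-→d16:-→d17:-→d18:-→d19:-→d20:-→d21:-→d22:-→d23:-→d24:-→d25:-→d26:-→d27:-→d28:H0 -> H0
  del 235.16.0.0/12 (clear depth 12)

== LOOKUPS ==
["H2","H2","H2","H3","H2","H3","H3","H3","H0"]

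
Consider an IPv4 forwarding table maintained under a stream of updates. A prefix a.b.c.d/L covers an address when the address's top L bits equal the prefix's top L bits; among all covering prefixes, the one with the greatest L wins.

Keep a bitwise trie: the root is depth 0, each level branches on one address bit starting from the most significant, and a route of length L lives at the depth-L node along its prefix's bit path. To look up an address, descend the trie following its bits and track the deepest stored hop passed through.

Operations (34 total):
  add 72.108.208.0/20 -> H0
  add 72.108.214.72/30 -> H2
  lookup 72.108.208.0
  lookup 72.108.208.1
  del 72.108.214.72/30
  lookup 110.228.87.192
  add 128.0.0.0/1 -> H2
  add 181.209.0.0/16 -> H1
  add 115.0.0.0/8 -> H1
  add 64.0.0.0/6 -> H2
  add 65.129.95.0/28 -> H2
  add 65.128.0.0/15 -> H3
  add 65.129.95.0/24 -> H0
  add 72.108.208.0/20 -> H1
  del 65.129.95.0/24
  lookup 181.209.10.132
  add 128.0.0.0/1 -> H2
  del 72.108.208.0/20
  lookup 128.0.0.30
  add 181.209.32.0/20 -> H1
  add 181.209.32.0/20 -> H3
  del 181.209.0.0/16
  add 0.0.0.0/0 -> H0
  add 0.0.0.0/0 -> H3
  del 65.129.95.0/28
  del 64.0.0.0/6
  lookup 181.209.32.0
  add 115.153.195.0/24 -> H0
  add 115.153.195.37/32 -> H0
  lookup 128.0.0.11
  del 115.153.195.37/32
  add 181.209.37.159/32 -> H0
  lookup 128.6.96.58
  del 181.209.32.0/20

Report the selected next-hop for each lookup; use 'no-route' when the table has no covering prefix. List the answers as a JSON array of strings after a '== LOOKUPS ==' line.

Trace:
  add 72.108.208.0/20 -> H0 at depth 20
  add 72.108.214.72/30 -> H2 at depth 30
  lookup 72.108.208.0: bits 010010000110110011010 walk d0:-→d1:-→d2:-→d3:-→d4:-→d5:-→d6:-→d7:-→d8:-→d9:-→d10:-→d11:-→d12:-→d13:-→d14:-→d15:-→d16:-→d17:-→d18:-→d19:-→d20:H0→d21:- -> H0
  lookup 72.108.208.1: bits 010010000110110011010 walk d0:-→d1:-→d2:-→d3:-→d4:-→d5:-→d6:-→d7:-→d8:-→d9:-→d10:-→d11:-→d12:-→d13:-→d14:-→d15:-→d16:-→d17:-→d18:-→d19:-→d20:H0→d21:- -> H0
  del 72.108.214.72/30 (clear depth 30)
  lookup 110.228.87.192: bits 01 walk d0:-→d1:-→d2:- -> no-route
  add 128.0.0.0/1 -> H2 at depth 1
  add 181.209.0.0/16 -> H1 at depth 16
  add 115.0.0.0/8 -> H1 at depth 8
  add 64.0.0.0/6 -> H2 at depth 6
  add 65.129.95.0/28 -> H2 at depth 28
  add 65.128.0.0/15 -> H3 at depth 15
  add 65.129.95.0/24 -> H0 at depth 24
  add 72.108.208.0/20 -> H1 at depth 20
  del 65.129.95.0/24 (clear depth 24)
  lookup 181.209.10.132: bits 1011010111010001 walk d0:-→d1:H2→d2:-→d3:-→d4:-→d5:-→d6:-→d7:-→d8:-→d9:-→d10:-→d11:-→d12:-→d13:-→d14:-→d15:-→d16:H1 -> H1
  add 128.0.0.0/1 -> H2 at depth 1
  del 72.108.208.0/20 (clear depth 20)
  lookup 128.0.0.30: bits 10 walk d0:-→d1:H2→d2:- -> H2
  add 181.209.32.0/20 -> H1 at depth 20
  add 181.209.32.0/20 -> H3 at depth 20
  del 181.209.0.0/16 (clear depth 16)
  add 0.0.0.0/0 -> H0 at depth 0
  add 0.0.0.0/0 -> H3 at depth 0
  del 65.129.95.0/28 (clear depth 28)
  del 64.0.0.0/6 (clear depth 6)
  lookup 181.209.32.0: bits 10110101110100010010 walk d0:H3→d1:H2→d2:-→d3:-→d4:-→d5:-→d6:-→d7:-→d8:-→d9:-→d10:-→d11:-→d12:-→d13:-→d14:-→d15:-→d16:-→d17:-→d18:-→d19:-→d20:H3 -> H3
  add 115.153.195.0/24 -> H0 at depth 24
  add 115.153.195.37/32 -> H0 at depth 32
  lookup 128.0.0.11: bits 10 walk d0:H3→d1:H2→d2:- -> H2
  del 115.153.195.37/32 (clear depth 32)
  add 181.209.37.159/32 -> H0 at depth 32
  lookup 128.6.96.58: bits 10 walk d0:H3→d1:H2→d2:- -> H2
  del 181.209.32.0/20 (clear depth 20)

== LOOKUPS ==
["H0","H0","no-route","H1","H2","H3","H2","H2"]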